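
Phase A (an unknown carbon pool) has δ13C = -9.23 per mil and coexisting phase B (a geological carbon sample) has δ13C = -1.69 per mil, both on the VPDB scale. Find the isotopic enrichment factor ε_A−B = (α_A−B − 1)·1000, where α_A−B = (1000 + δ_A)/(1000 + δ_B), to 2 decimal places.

α_A−B = (1000 + -9.23) / (1000 + -1.69) = 990.77 / 998.31 = 0.992447
ε_A−B = (0.992447 − 1) × 1000 = -7.553 per mil
(The approximation ε ≈ δ_A − δ_B would give -7.54 per mil.)

-7.55 per mil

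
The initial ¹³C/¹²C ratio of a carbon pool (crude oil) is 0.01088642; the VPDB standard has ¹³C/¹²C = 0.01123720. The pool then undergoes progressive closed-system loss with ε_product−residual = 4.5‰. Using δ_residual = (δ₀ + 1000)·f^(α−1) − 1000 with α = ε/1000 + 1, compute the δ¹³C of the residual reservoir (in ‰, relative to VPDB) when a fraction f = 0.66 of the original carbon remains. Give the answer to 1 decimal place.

-33.0‰

δ₀ = (0.01088642/0.01123720 − 1)×1000 = (0.968784 − 1)×1000 = -31.216‰
α − 1 = ε/1000 = 0.0045
f^(α−1) = 0.66^(0.0045) = 0.998132
δ_res = (-31.216 + 1000) × 0.998132 − 1000 = 966.974 − 1000 = -33.03‰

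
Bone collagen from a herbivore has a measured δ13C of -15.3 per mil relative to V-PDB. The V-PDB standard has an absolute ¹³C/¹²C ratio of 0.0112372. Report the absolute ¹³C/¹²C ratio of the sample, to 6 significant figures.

R_sample = R_standard × (δ13C/1000 + 1)
R_sample = 0.0112372 × (-15.3/1000 + 1) = 0.0112372 × 0.984700
R_sample = 0.0110653

0.0110653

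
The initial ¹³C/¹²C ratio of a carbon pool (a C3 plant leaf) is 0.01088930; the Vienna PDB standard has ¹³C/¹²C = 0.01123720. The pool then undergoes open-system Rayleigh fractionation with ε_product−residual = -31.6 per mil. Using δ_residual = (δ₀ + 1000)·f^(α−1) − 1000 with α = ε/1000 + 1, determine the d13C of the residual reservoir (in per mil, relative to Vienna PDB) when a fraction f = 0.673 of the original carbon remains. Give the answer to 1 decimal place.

δ₀ = (0.01088930/0.01123720 − 1)×1000 = (0.969040 − 1)×1000 = -30.960 per mil
α − 1 = ε/1000 = -0.0316
f^(α−1) = 0.673^(-0.0316) = 1.012593
δ_res = (-30.960 + 1000) × 1.012593 − 1000 = 981.243 − 1000 = -18.76 per mil

-18.8 per mil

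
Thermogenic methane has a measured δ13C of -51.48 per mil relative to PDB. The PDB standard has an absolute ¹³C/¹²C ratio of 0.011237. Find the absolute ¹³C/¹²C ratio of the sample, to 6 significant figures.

R_sample = R_standard × (δ13C/1000 + 1)
R_sample = 0.011237 × (-51.48/1000 + 1) = 0.011237 × 0.948520
R_sample = 0.0106585

0.0106585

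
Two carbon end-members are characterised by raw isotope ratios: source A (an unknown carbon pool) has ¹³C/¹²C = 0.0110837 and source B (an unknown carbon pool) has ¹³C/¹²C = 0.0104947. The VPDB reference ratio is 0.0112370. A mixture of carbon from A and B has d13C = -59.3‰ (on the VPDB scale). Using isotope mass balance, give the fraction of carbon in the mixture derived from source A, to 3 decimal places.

δ_A = (0.0110837/0.0112370 − 1)×1000 = (0.986358 − 1)×1000 = -13.642‰
δ_B = (0.0104947/0.0112370 − 1)×1000 = (0.933941 − 1)×1000 = -66.059‰
f_A = (δ_mix − δ_B)/(δ_A − δ_B) = (-59.3 − (-66.059))/(-13.642 − (-66.059))
f_A = 6.759 / 52.416 = 0.1289

0.129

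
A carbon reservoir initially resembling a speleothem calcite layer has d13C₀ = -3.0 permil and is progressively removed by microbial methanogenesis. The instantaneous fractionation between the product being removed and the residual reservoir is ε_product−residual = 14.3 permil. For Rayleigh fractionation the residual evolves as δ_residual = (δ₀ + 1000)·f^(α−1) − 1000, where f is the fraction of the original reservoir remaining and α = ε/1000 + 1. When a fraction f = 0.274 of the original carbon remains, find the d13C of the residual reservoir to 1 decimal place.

Rayleigh residual: δ_res = (δ₀ + 1000)·f^(α−1) − 1000
α = ε/1000 + 1 = 1.01430, so α − 1 = 0.01430
f^(α−1) = 0.274^(0.01430) = 0.981657
δ_res = (-3.0 + 1000) × 0.981657 − 1000 = 978.712 − 1000 = -21.29 permil

-21.3 permil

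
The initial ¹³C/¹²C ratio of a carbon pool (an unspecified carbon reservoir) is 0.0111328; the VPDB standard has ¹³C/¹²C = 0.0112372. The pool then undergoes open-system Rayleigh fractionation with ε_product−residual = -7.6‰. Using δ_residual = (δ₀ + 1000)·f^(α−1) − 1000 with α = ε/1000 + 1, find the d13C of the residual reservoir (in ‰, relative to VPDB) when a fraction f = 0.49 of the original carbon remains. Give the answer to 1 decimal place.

-3.9‰

δ₀ = (0.0111328/0.0112372 − 1)×1000 = (0.990709 − 1)×1000 = -9.291‰
α − 1 = ε/1000 = -0.0076
f^(α−1) = 0.49^(-0.0076) = 1.005436
δ_res = (-9.291 + 1000) × 1.005436 − 1000 = 996.095 − 1000 = -3.90‰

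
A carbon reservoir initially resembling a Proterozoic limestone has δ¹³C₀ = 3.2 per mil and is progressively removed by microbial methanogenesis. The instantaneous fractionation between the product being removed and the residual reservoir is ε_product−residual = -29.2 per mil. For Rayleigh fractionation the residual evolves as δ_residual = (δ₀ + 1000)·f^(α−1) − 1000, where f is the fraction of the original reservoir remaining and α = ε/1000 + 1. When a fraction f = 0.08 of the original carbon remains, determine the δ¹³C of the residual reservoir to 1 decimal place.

80.0 per mil

Rayleigh residual: δ_res = (δ₀ + 1000)·f^(α−1) − 1000
α = ε/1000 + 1 = 0.97080, so α − 1 = -0.02920
f^(α−1) = 0.08^(-0.02920) = 1.076539
δ_res = (3.2 + 1000) × 1.076539 − 1000 = 1079.984 − 1000 = 79.98 per mil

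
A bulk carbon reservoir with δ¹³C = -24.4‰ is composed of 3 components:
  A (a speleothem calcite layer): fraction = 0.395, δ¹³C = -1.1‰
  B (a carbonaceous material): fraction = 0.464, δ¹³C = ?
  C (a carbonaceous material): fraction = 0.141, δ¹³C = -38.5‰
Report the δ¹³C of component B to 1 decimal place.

Isotope mass balance: δ_bulk = Σ fᵢ·δᵢ.
-24.4 = 0.395×(-1.1) + 0.464×δ_B + 0.141×(-38.5)
0.464·δ_B = -24.4 − (-5.863) = -18.537
δ_B = -18.537 / 0.464 = -39.95‰

-40.0‰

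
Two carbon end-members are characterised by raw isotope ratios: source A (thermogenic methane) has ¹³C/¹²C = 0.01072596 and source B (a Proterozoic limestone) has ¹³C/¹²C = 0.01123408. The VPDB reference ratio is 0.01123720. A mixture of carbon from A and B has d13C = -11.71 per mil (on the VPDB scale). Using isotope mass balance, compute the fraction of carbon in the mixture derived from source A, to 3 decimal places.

δ_A = (0.01072596/0.01123720 − 1)×1000 = (0.954505 − 1)×1000 = -45.495 per mil
δ_B = (0.01123408/0.01123720 − 1)×1000 = (0.999722 − 1)×1000 = -0.278 per mil
f_A = (δ_mix − δ_B)/(δ_A − δ_B) = (-11.71 − (-0.278))/(-45.495 − (-0.278))
f_A = -11.432 / -45.218 = 0.2528

0.253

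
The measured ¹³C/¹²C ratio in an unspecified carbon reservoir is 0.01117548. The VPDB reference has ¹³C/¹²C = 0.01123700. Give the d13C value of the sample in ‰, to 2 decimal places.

d13C = (R_sample / R_standard − 1) × 1000
R_sample / R_standard = 0.01117548 / 0.01123700 = 0.994525
d13C = (0.994525 − 1) × 1000 = -5.475‰

-5.47‰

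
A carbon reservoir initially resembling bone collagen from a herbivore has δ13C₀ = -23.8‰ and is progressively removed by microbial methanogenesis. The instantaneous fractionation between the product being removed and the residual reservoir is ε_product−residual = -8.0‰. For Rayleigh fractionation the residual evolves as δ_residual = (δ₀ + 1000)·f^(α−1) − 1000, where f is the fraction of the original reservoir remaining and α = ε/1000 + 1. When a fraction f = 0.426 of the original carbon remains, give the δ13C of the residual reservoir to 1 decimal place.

-17.1‰

Rayleigh residual: δ_res = (δ₀ + 1000)·f^(α−1) − 1000
α = ε/1000 + 1 = 0.99200, so α − 1 = -0.00800
f^(α−1) = 0.426^(-0.00800) = 1.006850
δ_res = (-23.8 + 1000) × 1.006850 − 1000 = 982.887 − 1000 = -17.11‰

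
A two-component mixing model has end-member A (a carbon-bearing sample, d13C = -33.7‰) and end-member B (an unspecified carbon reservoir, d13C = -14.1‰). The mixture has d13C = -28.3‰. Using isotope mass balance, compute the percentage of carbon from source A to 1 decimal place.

72.4%

δ_mix = f_A·δ_A + (1 − f_A)·δ_B  ⇒  f_A = (δ_mix − δ_B)/(δ_A − δ_B)
f_A = (-28.3 − (-14.1)) / (-33.7 − (-14.1))
f_A = -14.2 / -19.6 = 0.7245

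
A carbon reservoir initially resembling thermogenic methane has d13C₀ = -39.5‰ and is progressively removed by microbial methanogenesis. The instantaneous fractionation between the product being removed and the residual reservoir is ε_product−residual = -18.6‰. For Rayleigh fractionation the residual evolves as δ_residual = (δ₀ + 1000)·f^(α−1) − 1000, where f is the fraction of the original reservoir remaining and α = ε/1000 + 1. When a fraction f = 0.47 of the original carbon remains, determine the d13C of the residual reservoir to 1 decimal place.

-25.9‰

Rayleigh residual: δ_res = (δ₀ + 1000)·f^(α−1) − 1000
α = ε/1000 + 1 = 0.98140, so α − 1 = -0.01860
f^(α−1) = 0.47^(-0.01860) = 1.014142
δ_res = (-39.5 + 1000) × 1.014142 − 1000 = 974.084 − 1000 = -25.92‰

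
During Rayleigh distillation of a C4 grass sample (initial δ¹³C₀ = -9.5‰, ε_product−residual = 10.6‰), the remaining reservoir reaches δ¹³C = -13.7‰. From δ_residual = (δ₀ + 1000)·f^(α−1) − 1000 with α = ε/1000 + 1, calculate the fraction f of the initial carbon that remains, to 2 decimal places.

0.67

α − 1 = ε/1000 = 0.0106
(δ_res + 1000)/(δ₀ + 1000) = (-13.7 + 1000)/(-9.5 + 1000) = 986.3/990.5 = 0.995760
f = 0.995760^(1/0.0106) = exp(ln(0.995760)/0.0106) = exp(-0.00425/0.0106)
f = exp(-0.4009) = 0.6697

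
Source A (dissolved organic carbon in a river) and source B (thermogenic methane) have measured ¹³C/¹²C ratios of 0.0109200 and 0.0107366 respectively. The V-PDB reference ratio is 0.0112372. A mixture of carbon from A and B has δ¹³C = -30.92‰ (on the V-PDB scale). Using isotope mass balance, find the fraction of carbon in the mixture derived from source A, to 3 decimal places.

0.835

δ_A = (0.0109200/0.0112372 − 1)×1000 = (0.971772 − 1)×1000 = -28.228‰
δ_B = (0.0107366/0.0112372 − 1)×1000 = (0.955452 − 1)×1000 = -44.548‰
f_A = (δ_mix − δ_B)/(δ_A − δ_B) = (-30.92 − (-44.548))/(-28.228 − (-44.548))
f_A = 13.628 / 16.321 = 0.8350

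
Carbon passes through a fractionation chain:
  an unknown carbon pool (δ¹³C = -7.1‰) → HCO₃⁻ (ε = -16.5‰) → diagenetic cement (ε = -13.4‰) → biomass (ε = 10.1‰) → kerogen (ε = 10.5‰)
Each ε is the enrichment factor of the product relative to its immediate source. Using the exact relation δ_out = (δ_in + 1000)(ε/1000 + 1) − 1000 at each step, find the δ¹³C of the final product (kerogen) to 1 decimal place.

-16.6‰

step 1: δ = (-7.10 + 1000)·(-16.5/1000 + 1) − 1000 = -23.48‰
step 2: δ = (-23.48 + 1000)·(-13.4/1000 + 1) − 1000 = -36.57‰
step 3: δ = (-36.57 + 1000)·(10.1/1000 + 1) − 1000 = -26.84‰
step 4: δ = (-26.84 + 1000)·(10.5/1000 + 1) − 1000 = -16.62‰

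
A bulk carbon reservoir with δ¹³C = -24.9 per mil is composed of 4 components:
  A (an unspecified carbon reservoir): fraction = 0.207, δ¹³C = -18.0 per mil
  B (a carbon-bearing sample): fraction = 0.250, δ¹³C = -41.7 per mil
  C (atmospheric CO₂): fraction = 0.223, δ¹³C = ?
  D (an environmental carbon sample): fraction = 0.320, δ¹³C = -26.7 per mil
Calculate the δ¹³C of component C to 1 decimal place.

-9.9 per mil

Isotope mass balance: δ_bulk = Σ fᵢ·δᵢ.
-24.9 = 0.207×(-18.0) + 0.250×(-41.7) + 0.223×δ_C + 0.320×(-26.7)
0.223·δ_C = -24.9 − (-22.695) = -2.205
δ_C = -2.205 / 0.223 = -9.89 per mil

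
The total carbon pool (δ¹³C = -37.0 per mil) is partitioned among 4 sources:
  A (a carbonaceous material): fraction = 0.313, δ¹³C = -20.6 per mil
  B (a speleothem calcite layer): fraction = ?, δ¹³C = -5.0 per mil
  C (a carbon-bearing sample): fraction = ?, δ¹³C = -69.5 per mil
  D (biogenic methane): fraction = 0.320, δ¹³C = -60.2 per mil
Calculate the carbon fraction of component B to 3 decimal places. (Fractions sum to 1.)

0.220

Let f_B and f_C be the unknown fractions; fractions sum to 1 so f_B + f_C = 0.367.
Mass balance: Σ fᵢ·δᵢ = δ_bulk ⇒ f_B·(-5.0) + f_C·(-69.5) = -37.0 − (-25.712) = -11.288
Substitute f_C = 0.367 − f_B:
f_B·(-5.0 − -69.5) = -11.288 − 0.367×(-69.5) = 14.218
f_B = 14.218 / 64.5 = 0.2204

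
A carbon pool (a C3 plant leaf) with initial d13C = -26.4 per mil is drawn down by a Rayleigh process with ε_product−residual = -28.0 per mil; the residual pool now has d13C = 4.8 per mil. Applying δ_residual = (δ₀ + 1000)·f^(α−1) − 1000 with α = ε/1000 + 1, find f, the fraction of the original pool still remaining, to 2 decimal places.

α − 1 = ε/1000 = -0.0280
(δ_res + 1000)/(δ₀ + 1000) = (4.8 + 1000)/(-26.4 + 1000) = 1004.8/973.6 = 1.032046
f = 1.032046^(1/-0.0280) = exp(ln(1.032046)/-0.0280) = exp(0.03154/-0.0280)
f = exp(-1.1265) = 0.3242

0.32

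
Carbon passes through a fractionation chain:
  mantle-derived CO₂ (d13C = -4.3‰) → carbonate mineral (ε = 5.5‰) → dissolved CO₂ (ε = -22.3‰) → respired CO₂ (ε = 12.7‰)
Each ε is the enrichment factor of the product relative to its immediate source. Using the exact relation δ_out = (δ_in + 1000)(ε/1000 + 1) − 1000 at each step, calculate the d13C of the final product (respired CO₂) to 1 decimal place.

step 1: δ = (-4.30 + 1000)·(5.5/1000 + 1) − 1000 = 1.18‰
step 2: δ = (1.18 + 1000)·(-22.3/1000 + 1) − 1000 = -21.15‰
step 3: δ = (-21.15 + 1000)·(12.7/1000 + 1) − 1000 = -8.72‰

-8.7‰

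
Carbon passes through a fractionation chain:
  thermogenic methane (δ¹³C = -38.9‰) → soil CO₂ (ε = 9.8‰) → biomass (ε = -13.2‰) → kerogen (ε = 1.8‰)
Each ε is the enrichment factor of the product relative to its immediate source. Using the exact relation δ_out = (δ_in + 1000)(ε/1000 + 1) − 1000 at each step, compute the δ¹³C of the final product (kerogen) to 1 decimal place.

-40.6‰

step 1: δ = (-38.90 + 1000)·(9.8/1000 + 1) − 1000 = -29.48‰
step 2: δ = (-29.48 + 1000)·(-13.2/1000 + 1) − 1000 = -42.29‰
step 3: δ = (-42.29 + 1000)·(1.8/1000 + 1) − 1000 = -40.57‰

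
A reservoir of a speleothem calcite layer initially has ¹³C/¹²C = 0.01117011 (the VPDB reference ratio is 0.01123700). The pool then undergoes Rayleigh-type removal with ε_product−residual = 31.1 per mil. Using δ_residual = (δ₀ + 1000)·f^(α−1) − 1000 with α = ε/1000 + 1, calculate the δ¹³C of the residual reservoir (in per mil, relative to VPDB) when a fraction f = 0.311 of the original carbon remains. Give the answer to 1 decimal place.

-41.4 per mil

δ₀ = (0.01117011/0.01123700 − 1)×1000 = (0.994047 − 1)×1000 = -5.953 per mil
α − 1 = ε/1000 = 0.0311
f^(α−1) = 0.311^(0.0311) = 0.964328
δ_res = (-5.953 + 1000) × 0.964328 − 1000 = 958.588 − 1000 = -41.41 per mil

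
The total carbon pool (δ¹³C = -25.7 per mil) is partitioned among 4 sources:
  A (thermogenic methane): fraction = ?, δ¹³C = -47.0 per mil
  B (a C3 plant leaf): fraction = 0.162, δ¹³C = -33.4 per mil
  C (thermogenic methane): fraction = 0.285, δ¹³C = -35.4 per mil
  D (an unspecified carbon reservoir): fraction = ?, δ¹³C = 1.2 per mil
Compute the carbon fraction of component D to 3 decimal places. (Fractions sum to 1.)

Let f_D and f_A be the unknown fractions; fractions sum to 1 so f_D + f_A = 0.553.
Mass balance: Σ fᵢ·δᵢ = δ_bulk ⇒ f_D·(1.2) + f_A·(-47.0) = -25.7 − (-15.500) = -10.200
Substitute f_A = 0.553 − f_D:
f_D·(1.2 − -47.0) = -10.200 − 0.553×(-47.0) = 15.791
f_D = 15.791 / 48.2 = 0.3276

0.328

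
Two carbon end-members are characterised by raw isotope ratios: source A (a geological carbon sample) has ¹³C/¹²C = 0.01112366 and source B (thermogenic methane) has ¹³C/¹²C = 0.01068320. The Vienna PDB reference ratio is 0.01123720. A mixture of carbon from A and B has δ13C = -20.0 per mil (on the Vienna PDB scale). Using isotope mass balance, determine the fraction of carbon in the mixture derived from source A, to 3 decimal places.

0.748

δ_A = (0.01112366/0.01123720 − 1)×1000 = (0.989896 − 1)×1000 = -10.104 per mil
δ_B = (0.01068320/0.01123720 − 1)×1000 = (0.950699 − 1)×1000 = -49.301 per mil
f_A = (δ_mix − δ_B)/(δ_A − δ_B) = (-20.0 − (-49.301))/(-10.104 − (-49.301))
f_A = 29.301 / 39.197 = 0.7475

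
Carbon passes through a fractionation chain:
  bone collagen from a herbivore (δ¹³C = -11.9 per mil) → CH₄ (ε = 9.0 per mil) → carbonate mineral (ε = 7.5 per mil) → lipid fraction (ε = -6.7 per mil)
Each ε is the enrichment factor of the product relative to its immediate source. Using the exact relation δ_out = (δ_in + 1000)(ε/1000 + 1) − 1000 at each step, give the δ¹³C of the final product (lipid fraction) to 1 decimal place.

step 1: δ = (-11.90 + 1000)·(9.0/1000 + 1) − 1000 = -3.01 per mil
step 2: δ = (-3.01 + 1000)·(7.5/1000 + 1) − 1000 = 4.47 per mil
step 3: δ = (4.47 + 1000)·(-6.7/1000 + 1) − 1000 = -2.26 per mil

-2.3 per mil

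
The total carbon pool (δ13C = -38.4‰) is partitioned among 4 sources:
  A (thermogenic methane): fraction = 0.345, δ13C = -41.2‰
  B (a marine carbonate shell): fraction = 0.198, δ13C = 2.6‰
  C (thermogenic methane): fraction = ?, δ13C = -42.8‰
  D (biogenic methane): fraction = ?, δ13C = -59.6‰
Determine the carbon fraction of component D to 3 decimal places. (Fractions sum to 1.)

0.306

Let f_D and f_C be the unknown fractions; fractions sum to 1 so f_D + f_C = 0.457.
Mass balance: Σ fᵢ·δᵢ = δ_bulk ⇒ f_D·(-59.6) + f_C·(-42.8) = -38.4 − (-13.699) = -24.701
Substitute f_C = 0.457 − f_D:
f_D·(-59.6 − -42.8) = -24.701 − 0.457×(-42.8) = -5.141
f_D = -5.141 / -16.8 = 0.3060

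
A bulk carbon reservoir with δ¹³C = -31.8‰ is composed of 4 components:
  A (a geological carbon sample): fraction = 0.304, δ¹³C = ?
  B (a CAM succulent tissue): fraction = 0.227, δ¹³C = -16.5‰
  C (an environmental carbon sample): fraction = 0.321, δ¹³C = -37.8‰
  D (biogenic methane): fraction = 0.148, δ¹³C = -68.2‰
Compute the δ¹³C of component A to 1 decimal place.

Isotope mass balance: δ_bulk = Σ fᵢ·δᵢ.
-31.8 = 0.304×δ_A + 0.227×(-16.5) + 0.321×(-37.8) + 0.148×(-68.2)
0.304·δ_A = -31.8 − (-25.973) = -5.827
δ_A = -5.827 / 0.304 = -19.17‰

-19.2‰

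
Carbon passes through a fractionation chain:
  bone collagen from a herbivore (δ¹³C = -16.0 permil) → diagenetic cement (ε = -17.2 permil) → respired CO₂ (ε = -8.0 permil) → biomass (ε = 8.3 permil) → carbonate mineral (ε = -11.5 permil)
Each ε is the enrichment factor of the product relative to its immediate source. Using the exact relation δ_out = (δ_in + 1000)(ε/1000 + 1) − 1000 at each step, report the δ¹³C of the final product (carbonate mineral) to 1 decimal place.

step 1: δ = (-16.00 + 1000)·(-17.2/1000 + 1) − 1000 = -32.92 permil
step 2: δ = (-32.92 + 1000)·(-8.0/1000 + 1) − 1000 = -40.66 permil
step 3: δ = (-40.66 + 1000)·(8.3/1000 + 1) − 1000 = -32.70 permil
step 4: δ = (-32.70 + 1000)·(-11.5/1000 + 1) − 1000 = -43.82 permil

-43.8 permil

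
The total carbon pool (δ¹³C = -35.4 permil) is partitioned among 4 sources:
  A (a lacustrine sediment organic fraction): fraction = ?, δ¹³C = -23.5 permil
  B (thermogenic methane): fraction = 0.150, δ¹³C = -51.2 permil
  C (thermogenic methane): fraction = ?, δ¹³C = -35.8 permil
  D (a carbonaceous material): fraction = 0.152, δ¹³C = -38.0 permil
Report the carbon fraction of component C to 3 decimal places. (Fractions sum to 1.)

Let f_C and f_A be the unknown fractions; fractions sum to 1 so f_C + f_A = 0.698.
Mass balance: Σ fᵢ·δᵢ = δ_bulk ⇒ f_C·(-35.8) + f_A·(-23.5) = -35.4 − (-13.456) = -21.944
Substitute f_A = 0.698 − f_C:
f_C·(-35.8 − -23.5) = -21.944 − 0.698×(-23.5) = -5.541
f_C = -5.541 / -12.3 = 0.4505

0.450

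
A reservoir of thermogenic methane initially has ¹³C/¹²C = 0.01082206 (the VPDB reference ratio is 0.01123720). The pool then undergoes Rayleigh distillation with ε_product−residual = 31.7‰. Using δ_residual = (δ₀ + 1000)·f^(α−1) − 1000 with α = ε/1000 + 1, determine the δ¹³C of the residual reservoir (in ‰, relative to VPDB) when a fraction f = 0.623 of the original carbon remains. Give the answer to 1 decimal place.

δ₀ = (0.01082206/0.01123720 − 1)×1000 = (0.963057 − 1)×1000 = -36.943‰
α − 1 = ε/1000 = 0.0317
f^(α−1) = 0.623^(0.0317) = 0.985111
δ_res = (-36.943 + 1000) × 0.985111 − 1000 = 948.718 − 1000 = -51.28‰

-51.3‰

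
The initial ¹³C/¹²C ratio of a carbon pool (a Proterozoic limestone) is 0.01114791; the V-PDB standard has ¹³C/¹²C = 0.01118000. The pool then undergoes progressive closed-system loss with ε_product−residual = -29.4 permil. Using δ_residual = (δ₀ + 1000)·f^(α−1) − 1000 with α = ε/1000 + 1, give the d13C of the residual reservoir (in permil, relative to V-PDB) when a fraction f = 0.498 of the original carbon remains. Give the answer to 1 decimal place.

17.8 permil

δ₀ = (0.01114791/0.01118000 − 1)×1000 = (0.997130 − 1)×1000 = -2.870 permil
α − 1 = ε/1000 = -0.0294
f^(α−1) = 0.498^(-0.0294) = 1.020708
δ_res = (-2.870 + 1000) × 1.020708 − 1000 = 1017.778 − 1000 = 17.78 permil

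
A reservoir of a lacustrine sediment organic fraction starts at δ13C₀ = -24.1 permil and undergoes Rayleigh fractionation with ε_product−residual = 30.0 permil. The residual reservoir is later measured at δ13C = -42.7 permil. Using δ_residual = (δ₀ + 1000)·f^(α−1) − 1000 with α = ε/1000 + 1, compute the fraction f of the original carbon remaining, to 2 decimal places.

α − 1 = ε/1000 = 0.0300
(δ_res + 1000)/(δ₀ + 1000) = (-42.7 + 1000)/(-24.1 + 1000) = 957.3/975.9 = 0.980941
f = 0.980941^(1/0.0300) = exp(ln(0.980941)/0.0300) = exp(-0.01924/0.0300)
f = exp(-0.6414) = 0.5265

0.53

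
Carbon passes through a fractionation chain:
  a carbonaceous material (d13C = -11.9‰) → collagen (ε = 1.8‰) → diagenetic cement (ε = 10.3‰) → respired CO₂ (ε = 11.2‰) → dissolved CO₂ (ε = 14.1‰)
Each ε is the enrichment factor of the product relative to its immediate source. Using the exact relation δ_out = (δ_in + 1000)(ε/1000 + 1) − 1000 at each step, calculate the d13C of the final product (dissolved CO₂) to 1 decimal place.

25.5‰

step 1: δ = (-11.90 + 1000)·(1.8/1000 + 1) − 1000 = -10.12‰
step 2: δ = (-10.12 + 1000)·(10.3/1000 + 1) − 1000 = 0.07‰
step 3: δ = (0.07 + 1000)·(11.2/1000 + 1) − 1000 = 11.28‰
step 4: δ = (11.28 + 1000)·(14.1/1000 + 1) − 1000 = 25.53‰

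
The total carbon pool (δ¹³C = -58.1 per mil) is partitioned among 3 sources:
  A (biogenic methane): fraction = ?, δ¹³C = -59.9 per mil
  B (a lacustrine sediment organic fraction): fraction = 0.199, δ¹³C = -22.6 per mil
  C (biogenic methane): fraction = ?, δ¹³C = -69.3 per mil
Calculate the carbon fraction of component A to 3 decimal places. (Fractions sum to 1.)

0.203

Let f_A and f_C be the unknown fractions; fractions sum to 1 so f_A + f_C = 0.801.
Mass balance: Σ fᵢ·δᵢ = δ_bulk ⇒ f_A·(-59.9) + f_C·(-69.3) = -58.1 − (-4.497) = -53.603
Substitute f_C = 0.801 − f_A:
f_A·(-59.9 − -69.3) = -53.603 − 0.801×(-69.3) = 1.907
f_A = 1.907 / 9.4 = 0.2028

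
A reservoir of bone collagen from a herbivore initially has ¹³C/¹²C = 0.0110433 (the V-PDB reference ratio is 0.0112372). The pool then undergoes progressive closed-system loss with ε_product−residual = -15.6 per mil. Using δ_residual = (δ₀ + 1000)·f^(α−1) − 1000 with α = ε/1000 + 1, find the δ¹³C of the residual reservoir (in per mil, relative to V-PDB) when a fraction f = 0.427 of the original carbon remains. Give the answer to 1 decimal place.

-4.1 per mil

δ₀ = (0.0110433/0.0112372 − 1)×1000 = (0.982745 − 1)×1000 = -17.255 per mil
α − 1 = ε/1000 = -0.0156
f^(α−1) = 0.427^(-0.0156) = 1.013364
δ_res = (-17.255 + 1000) × 1.013364 − 1000 = 995.878 − 1000 = -4.12 per mil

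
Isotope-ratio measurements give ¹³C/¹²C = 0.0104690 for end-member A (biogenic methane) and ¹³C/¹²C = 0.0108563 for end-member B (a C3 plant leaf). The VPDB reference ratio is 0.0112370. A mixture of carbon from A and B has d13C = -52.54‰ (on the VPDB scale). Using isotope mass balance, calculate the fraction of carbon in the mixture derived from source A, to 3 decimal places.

0.541

δ_A = (0.0104690/0.0112370 − 1)×1000 = (0.931654 − 1)×1000 = -68.346‰
δ_B = (0.0108563/0.0112370 − 1)×1000 = (0.966121 − 1)×1000 = -33.879‰
f_A = (δ_mix − δ_B)/(δ_A − δ_B) = (-52.54 − (-33.879))/(-68.346 − (-33.879))
f_A = -18.661 / -34.466 = 0.5414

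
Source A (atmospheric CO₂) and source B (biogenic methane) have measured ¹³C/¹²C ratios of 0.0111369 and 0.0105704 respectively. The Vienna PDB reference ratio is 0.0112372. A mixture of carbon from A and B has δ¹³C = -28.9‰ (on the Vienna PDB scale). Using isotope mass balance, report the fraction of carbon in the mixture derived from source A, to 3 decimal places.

δ_A = (0.0111369/0.0112372 − 1)×1000 = (0.991074 − 1)×1000 = -8.926‰
δ_B = (0.0105704/0.0112372 − 1)×1000 = (0.940661 − 1)×1000 = -59.339‰
f_A = (δ_mix − δ_B)/(δ_A − δ_B) = (-28.9 − (-59.339))/(-8.926 − (-59.339))
f_A = 30.439 / 50.413 = 0.6038

0.604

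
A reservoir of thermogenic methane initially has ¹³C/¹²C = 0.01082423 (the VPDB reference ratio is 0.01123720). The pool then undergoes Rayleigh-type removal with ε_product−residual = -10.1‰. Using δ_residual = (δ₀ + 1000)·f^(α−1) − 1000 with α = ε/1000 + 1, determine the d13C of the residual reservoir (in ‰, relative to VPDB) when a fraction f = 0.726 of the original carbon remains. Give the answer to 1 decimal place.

δ₀ = (0.01082423/0.01123720 − 1)×1000 = (0.963250 − 1)×1000 = -36.750‰
α − 1 = ε/1000 = -0.0101
f^(α−1) = 0.726^(-0.0101) = 1.003239
δ_res = (-36.750 + 1000) × 1.003239 − 1000 = 966.370 − 1000 = -33.63‰

-33.6‰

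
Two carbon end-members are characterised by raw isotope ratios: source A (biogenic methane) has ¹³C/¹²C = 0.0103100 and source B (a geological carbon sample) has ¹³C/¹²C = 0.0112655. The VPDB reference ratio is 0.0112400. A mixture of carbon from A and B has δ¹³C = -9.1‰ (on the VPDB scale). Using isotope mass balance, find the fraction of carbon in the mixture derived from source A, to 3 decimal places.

δ_A = (0.0103100/0.0112400 − 1)×1000 = (0.917260 − 1)×1000 = -82.740‰
δ_B = (0.0112655/0.0112400 − 1)×1000 = (1.002269 − 1)×1000 = 2.269‰
f_A = (δ_mix − δ_B)/(δ_A − δ_B) = (-9.1 − (2.269))/(-82.740 − (2.269))
f_A = -11.369 / -85.009 = 0.1337

0.134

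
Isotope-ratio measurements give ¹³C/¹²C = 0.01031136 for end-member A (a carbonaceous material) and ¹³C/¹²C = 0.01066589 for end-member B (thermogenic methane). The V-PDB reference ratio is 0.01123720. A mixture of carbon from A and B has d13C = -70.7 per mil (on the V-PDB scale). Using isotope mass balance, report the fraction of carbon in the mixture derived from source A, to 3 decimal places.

0.629

δ_A = (0.01031136/0.01123720 − 1)×1000 = (0.917609 − 1)×1000 = -82.391 per mil
δ_B = (0.01066589/0.01123720 − 1)×1000 = (0.949159 − 1)×1000 = -50.841 per mil
f_A = (δ_mix − δ_B)/(δ_A − δ_B) = (-70.7 − (-50.841))/(-82.391 − (-50.841))
f_A = -19.859 / -31.550 = 0.6295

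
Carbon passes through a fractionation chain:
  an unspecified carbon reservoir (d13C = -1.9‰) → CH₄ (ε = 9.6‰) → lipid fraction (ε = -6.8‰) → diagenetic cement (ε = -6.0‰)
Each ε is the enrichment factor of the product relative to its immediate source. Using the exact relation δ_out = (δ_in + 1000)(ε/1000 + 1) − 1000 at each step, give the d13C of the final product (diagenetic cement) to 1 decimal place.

step 1: δ = (-1.90 + 1000)·(9.6/1000 + 1) − 1000 = 7.68‰
step 2: δ = (7.68 + 1000)·(-6.8/1000 + 1) − 1000 = 0.83‰
step 3: δ = (0.83 + 1000)·(-6.0/1000 + 1) − 1000 = -5.18‰

-5.2‰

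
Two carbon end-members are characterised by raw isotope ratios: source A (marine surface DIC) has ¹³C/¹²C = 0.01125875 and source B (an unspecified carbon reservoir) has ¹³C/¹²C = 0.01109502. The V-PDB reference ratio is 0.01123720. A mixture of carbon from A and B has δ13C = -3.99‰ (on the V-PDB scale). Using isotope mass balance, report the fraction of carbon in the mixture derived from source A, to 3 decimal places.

0.595

δ_A = (0.01125875/0.01123720 − 1)×1000 = (1.001918 − 1)×1000 = 1.918‰
δ_B = (0.01109502/0.01123720 − 1)×1000 = (0.987347 − 1)×1000 = -12.653‰
f_A = (δ_mix − δ_B)/(δ_A − δ_B) = (-3.99 − (-12.653))/(1.918 − (-12.653))
f_A = 8.663 / 14.570 = 0.5945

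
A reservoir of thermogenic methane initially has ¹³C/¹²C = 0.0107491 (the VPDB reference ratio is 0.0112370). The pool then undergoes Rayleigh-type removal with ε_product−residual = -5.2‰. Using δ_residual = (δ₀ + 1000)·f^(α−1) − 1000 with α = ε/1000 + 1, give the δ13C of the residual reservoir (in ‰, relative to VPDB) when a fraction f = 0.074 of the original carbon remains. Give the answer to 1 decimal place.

δ₀ = (0.0107491/0.0112370 − 1)×1000 = (0.956581 − 1)×1000 = -43.419‰
α − 1 = ε/1000 = -0.0052
f^(α−1) = 0.074^(-0.0052) = 1.013631
δ_res = (-43.419 + 1000) × 1.013631 − 1000 = 969.620 − 1000 = -30.38‰

-30.4‰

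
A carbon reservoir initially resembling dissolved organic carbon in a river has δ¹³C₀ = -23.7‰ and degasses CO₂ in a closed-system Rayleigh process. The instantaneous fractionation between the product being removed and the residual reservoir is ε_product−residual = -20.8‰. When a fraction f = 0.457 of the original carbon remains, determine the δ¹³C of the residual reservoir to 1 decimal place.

-7.7‰

Rayleigh residual: δ_res = (δ₀ + 1000)·f^(α−1) − 1000
α = ε/1000 + 1 = 0.97920, so α − 1 = -0.02080
f^(α−1) = 0.457^(-0.02080) = 1.016421
δ_res = (-23.7 + 1000) × 1.016421 − 1000 = 992.332 − 1000 = -7.67‰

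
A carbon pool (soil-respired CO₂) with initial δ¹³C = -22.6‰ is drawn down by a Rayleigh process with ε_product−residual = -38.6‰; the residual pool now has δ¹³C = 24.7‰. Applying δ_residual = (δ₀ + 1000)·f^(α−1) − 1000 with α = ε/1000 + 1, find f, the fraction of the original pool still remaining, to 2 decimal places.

0.29

α − 1 = ε/1000 = -0.0386
(δ_res + 1000)/(δ₀ + 1000) = (24.7 + 1000)/(-22.6 + 1000) = 1024.7/977.4 = 1.048394
f = 1.048394^(1/-0.0386) = exp(ln(1.048394)/-0.0386) = exp(0.04726/-0.0386)
f = exp(-1.2243) = 0.2940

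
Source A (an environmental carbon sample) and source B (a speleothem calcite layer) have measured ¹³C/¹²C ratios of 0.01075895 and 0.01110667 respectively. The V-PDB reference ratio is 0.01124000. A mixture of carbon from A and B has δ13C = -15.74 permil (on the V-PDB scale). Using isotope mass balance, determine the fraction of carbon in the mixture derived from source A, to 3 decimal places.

δ_A = (0.01075895/0.01124000 − 1)×1000 = (0.957202 − 1)×1000 = -42.798 permil
δ_B = (0.01110667/0.01124000 − 1)×1000 = (0.988138 − 1)×1000 = -11.862 permil
f_A = (δ_mix − δ_B)/(δ_A − δ_B) = (-15.74 − (-11.862))/(-42.798 − (-11.862))
f_A = -3.878 / -30.936 = 0.1254

0.125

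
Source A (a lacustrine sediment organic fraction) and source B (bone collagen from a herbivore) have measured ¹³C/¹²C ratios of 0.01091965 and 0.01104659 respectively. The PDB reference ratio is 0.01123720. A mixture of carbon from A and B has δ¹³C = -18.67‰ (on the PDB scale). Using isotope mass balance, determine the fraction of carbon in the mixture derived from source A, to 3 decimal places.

δ_A = (0.01091965/0.01123720 − 1)×1000 = (0.971741 − 1)×1000 = -28.259‰
δ_B = (0.01104659/0.01123720 − 1)×1000 = (0.983038 − 1)×1000 = -16.962‰
f_A = (δ_mix − δ_B)/(δ_A − δ_B) = (-18.67 − (-16.962))/(-28.259 − (-16.962))
f_A = -1.708 / -11.296 = 0.1512

0.151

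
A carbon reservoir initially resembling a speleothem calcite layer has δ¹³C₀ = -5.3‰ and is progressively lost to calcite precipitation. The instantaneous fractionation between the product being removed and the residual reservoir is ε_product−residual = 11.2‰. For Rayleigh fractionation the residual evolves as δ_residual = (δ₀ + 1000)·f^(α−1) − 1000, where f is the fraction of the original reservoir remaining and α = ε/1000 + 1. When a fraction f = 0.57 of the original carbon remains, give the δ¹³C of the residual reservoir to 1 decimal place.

Rayleigh residual: δ_res = (δ₀ + 1000)·f^(α−1) − 1000
α = ε/1000 + 1 = 1.01120, so α − 1 = 0.01120
f^(α−1) = 0.57^(0.01120) = 0.993724
δ_res = (-5.3 + 1000) × 0.993724 − 1000 = 988.457 − 1000 = -11.54‰

-11.5‰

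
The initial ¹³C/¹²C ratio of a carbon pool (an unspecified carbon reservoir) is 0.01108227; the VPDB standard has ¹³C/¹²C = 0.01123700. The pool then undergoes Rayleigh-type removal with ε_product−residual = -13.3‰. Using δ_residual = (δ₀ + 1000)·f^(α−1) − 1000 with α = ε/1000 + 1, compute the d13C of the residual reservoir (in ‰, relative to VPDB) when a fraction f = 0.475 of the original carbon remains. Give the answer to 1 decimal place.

-4.0‰

δ₀ = (0.01108227/0.01123700 − 1)×1000 = (0.986230 − 1)×1000 = -13.770‰
α − 1 = ε/1000 = -0.0133
f^(α−1) = 0.475^(-0.0133) = 1.009950
δ_res = (-13.770 + 1000) × 1.009950 − 1000 = 996.044 − 1000 = -3.96‰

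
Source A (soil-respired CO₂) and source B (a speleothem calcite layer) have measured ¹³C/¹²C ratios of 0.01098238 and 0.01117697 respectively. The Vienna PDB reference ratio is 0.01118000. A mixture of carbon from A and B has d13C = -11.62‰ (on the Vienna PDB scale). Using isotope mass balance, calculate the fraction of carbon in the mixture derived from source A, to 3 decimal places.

0.652

δ_A = (0.01098238/0.01118000 − 1)×1000 = (0.982324 − 1)×1000 = -17.676‰
δ_B = (0.01117697/0.01118000 − 1)×1000 = (0.999729 − 1)×1000 = -0.271‰
f_A = (δ_mix − δ_B)/(δ_A − δ_B) = (-11.62 − (-0.271))/(-17.676 − (-0.271))
f_A = -11.349 / -17.405 = 0.6520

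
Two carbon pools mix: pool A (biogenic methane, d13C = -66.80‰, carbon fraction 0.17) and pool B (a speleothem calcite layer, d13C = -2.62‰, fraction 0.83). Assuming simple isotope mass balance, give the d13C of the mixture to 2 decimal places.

-13.53‰

δ_mix = f_A·δ_A + f_B·δ_B
δ_mix = 0.17 × (-66.80) + 0.83 × (-2.62)
δ_mix = -11.356 + -2.175 = -13.531‰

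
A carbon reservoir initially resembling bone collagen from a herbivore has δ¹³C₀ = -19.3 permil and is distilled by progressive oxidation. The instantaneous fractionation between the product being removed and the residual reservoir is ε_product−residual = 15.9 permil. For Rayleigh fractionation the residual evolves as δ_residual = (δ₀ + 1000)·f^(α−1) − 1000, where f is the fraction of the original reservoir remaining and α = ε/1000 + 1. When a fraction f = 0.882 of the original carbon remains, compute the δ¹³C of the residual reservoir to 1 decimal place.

-21.3 permil

Rayleigh residual: δ_res = (δ₀ + 1000)·f^(α−1) − 1000
α = ε/1000 + 1 = 1.01590, so α − 1 = 0.01590
f^(α−1) = 0.882^(0.01590) = 0.998006
δ_res = (-19.3 + 1000) × 0.998006 − 1000 = 978.744 − 1000 = -21.26 permil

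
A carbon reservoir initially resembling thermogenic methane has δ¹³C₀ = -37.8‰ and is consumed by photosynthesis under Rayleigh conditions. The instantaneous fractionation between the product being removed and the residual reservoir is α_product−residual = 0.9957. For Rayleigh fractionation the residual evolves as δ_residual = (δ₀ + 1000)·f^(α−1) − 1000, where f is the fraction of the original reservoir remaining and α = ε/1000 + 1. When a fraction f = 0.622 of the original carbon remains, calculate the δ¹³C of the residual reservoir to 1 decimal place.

Rayleigh residual: δ_res = (δ₀ + 1000)·f^(α−1) − 1000
α − 1 = -0.00430
f^(α−1) = 0.622^(-0.00430) = 1.002044
δ_res = (-37.8 + 1000) × 1.002044 − 1000 = 964.167 − 1000 = -35.83‰

-35.8‰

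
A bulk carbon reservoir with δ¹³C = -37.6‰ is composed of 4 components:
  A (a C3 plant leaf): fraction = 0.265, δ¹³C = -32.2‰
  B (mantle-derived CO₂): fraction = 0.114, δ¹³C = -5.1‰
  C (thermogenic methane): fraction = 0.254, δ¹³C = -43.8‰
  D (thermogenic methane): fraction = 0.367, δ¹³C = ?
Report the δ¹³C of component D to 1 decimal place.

Isotope mass balance: δ_bulk = Σ fᵢ·δᵢ.
-37.6 = 0.265×(-32.2) + 0.114×(-5.1) + 0.254×(-43.8) + 0.367×δ_D
0.367·δ_D = -37.6 − (-20.240) = -17.360
δ_D = -17.360 / 0.367 = -47.30‰

-47.3‰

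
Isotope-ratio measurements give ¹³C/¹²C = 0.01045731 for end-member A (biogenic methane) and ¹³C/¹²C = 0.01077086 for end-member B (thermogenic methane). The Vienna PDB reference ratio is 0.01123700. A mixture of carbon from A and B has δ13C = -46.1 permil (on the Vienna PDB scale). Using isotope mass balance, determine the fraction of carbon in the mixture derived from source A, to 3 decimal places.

0.165

δ_A = (0.01045731/0.01123700 − 1)×1000 = (0.930614 − 1)×1000 = -69.386 permil
δ_B = (0.01077086/0.01123700 − 1)×1000 = (0.958517 − 1)×1000 = -41.483 permil
f_A = (δ_mix − δ_B)/(δ_A − δ_B) = (-46.1 − (-41.483))/(-69.386 − (-41.483))
f_A = -4.617 / -27.903 = 0.1655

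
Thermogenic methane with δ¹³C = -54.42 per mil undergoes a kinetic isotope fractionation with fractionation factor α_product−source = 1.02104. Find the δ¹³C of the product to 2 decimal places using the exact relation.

-34.52 per mil

δ_product = (δ_source + 1000)·α − 1000
δ_product = (-54.42 + 1000) × 1.02104 − 1000
δ_product = 965.475 − 1000 = -34.525 per mil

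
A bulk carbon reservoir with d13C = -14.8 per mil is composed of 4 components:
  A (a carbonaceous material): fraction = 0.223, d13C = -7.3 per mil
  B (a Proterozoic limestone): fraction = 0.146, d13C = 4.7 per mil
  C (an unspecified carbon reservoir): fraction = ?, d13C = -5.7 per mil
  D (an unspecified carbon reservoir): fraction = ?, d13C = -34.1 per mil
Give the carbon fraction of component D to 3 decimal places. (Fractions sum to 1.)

Let f_D and f_C be the unknown fractions; fractions sum to 1 so f_D + f_C = 0.631.
Mass balance: Σ fᵢ·δᵢ = δ_bulk ⇒ f_D·(-34.1) + f_C·(-5.7) = -14.8 − (-0.942) = -13.858
Substitute f_C = 0.631 − f_D:
f_D·(-34.1 − -5.7) = -13.858 − 0.631×(-5.7) = -10.262
f_D = -10.262 / -28.4 = 0.3613

0.361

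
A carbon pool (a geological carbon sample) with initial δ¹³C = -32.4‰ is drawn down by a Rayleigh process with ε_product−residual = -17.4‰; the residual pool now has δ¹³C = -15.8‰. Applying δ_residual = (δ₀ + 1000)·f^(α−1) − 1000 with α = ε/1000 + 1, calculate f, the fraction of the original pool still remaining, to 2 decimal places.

0.38

α − 1 = ε/1000 = -0.0174
(δ_res + 1000)/(δ₀ + 1000) = (-15.8 + 1000)/(-32.4 + 1000) = 984.2/967.6 = 1.017156
f = 1.017156^(1/-0.0174) = exp(ln(1.017156)/-0.0174) = exp(0.01701/-0.0174)
f = exp(-0.9776) = 0.3762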